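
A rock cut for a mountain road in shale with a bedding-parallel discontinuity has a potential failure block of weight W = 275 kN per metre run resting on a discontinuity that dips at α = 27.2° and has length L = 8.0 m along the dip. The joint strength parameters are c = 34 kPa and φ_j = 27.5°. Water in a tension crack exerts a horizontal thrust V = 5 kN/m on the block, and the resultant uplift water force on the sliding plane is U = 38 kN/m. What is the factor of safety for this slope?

FS = 2.91

Resolving the block weight along and normal to the plane and applying the Mohr–Coulomb strength on the joint:
N' = W cosα − U − V sinα = 275·cos27.2° − 38 − 5·sin27.2° = 204.3 kN/m
Driving force T = W sinα + V cosα = 275·sin27.2° + 5·cos27.2° = 130.1 kN/m
Resisting force R = c·L + N'·tanφ_j = 34·8.0 + 204.3·tan27.5° = 272.0 + 106.4 = 378.4 kN/m
FS = R / T = 378.4 / 130.1 = 2.907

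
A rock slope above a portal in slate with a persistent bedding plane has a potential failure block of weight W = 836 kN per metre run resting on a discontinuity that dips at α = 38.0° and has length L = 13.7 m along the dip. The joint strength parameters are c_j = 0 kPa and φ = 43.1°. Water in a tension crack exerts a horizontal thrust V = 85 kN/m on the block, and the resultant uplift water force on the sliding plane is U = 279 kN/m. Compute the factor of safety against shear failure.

FS = 0.53

Resolving the block weight along and normal to the plane and applying the Mohr–Coulomb strength on the joint:
N' = W cosα − U − V sinα = 836·cos38.0° − 279 − 85·sin38.0° = 327.4 kN/m
Driving force T = W sinα + V cosα = 836·sin38.0° + 85·cos38.0° = 581.7 kN/m
Resisting force R = c_j·L + N'·tanφ = 0·13.7 + 327.4·tan43.1° = 0.0 + 306.4 = 306.4 kN/m
FS = R / T = 306.4 / 581.7 = 0.527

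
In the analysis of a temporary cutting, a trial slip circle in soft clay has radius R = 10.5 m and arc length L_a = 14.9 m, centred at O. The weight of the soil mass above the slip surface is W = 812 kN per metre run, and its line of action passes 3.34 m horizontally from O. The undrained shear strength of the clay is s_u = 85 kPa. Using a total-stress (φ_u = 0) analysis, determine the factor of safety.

Taking moments about the centre O, the resisting moment is provided by the undrained shear strength acting along the arc:
M_R = s_u·L_a·R = 85·14.90·10.5 = 13298.2 kN·m/m
M_D = W·d = 812·3.34 = 2712.1 kN·m/m
FS = M_R / M_D = 13298.2 / 2712.1 = 4.903

FS = 4.90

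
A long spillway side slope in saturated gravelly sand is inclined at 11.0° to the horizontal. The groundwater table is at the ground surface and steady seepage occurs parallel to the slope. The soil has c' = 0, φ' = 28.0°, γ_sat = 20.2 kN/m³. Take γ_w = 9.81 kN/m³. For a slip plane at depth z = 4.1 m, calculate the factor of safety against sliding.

With seepage parallel to the slope and the water table at the surface, the effective normal stress on the slip plane uses the buoyant unit weight γ' = γ_sat − γ_w while the driving shear stress uses γ_sat:
FS = [c' + γ' z cos²β tanφ'] / [γ_sat z sinβ cosβ]
(For c' = 0 this reduces to FS = (γ'/γ_sat)·tanφ'/tanβ.)
γ' = 20.2 − 9.81 = 10.39 kN/m³
Numerator = 0.0 + 10.39·4.1·cos²11.0°·tan28.0° = 0.0 + 10.39·4.1·0.9636·0.5317 = 21.826 kPa
Denominator = 20.2·4.1·sin11.0°·cos11.0° = 20.2·4.1·0.1908·0.9816 = 15.512 kPa
FS = 21.826 / 15.512 = 1.407

FS = 1.41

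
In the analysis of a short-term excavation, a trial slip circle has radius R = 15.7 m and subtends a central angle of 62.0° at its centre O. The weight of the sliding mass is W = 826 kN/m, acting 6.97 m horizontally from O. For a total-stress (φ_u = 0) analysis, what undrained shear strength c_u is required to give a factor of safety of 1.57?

FS = c_u·L_a·R / (W·d), so c_u = FS·W·d / (L_a·R).
Arc length L_a = R·θ = 15.7·(62.0°·π/180) = 15.7·1.0821 = 16.99 m
c_u = 1.57·826·6.97 / (16.99·15.7) = 9038.8 / 266.73 = 33.89 kPa

c_u = 33.9 kPa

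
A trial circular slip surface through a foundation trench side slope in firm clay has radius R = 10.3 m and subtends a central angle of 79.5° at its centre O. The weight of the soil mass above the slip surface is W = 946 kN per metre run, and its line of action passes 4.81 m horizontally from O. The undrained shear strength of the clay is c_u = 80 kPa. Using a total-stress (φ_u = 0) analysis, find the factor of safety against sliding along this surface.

FS = 2.59

Taking moments about the centre O, the resisting moment is provided by the undrained shear strength acting along the arc:
Arc length L_a = R·θ = 10.3·(79.5°·π/180) = 10.3·1.3875 = 14.29 m
M_R = c_u·L_a·R = 80·14.29·10.3 = 11776.3 kN·m/m
M_D = W·d = 946·4.81 = 4550.3 kN·m/m
FS = M_R / M_D = 11776.3 / 4550.3 = 2.588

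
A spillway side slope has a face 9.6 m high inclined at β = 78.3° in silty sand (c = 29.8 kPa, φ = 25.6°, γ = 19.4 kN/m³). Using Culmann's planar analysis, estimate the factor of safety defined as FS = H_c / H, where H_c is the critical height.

H_c = (4c/γ) · sinβ cosφ / [1 − cos(β − φ)]
    = (4·29.8/19.4) · sin78.3°·cos25.6° / [1 − cos52.7°]
    = 6.144 · 0.8831 / 0.3940 = 13.77 m
FS = H_c / H = 13.77 / 9.6 = 1.435

FS = 1.43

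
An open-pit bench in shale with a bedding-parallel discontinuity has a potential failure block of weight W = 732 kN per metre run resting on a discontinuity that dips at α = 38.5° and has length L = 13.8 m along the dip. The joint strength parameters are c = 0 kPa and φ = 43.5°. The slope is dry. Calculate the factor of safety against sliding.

FS = 1.19

Resolving the block weight along and normal to the plane and applying the Mohr–Coulomb strength on the joint:
N' = W cosα = 732·cos38.5° = 572.9 kN/m
Driving force T = W sinα = 732·sin38.5° = 455.7 kN/m
Resisting force R = c·L + N'·tanφ = 0·13.8 + 572.9·tan43.5° = 0.0 + 543.6 = 543.6 kN/m
FS = R / T = 543.6 / 455.7 = 1.193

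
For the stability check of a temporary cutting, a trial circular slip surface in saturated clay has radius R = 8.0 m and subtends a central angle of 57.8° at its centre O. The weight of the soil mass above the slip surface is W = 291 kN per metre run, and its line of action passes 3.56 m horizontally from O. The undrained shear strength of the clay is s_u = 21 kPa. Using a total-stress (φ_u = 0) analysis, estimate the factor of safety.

Taking moments about the centre O, the resisting moment is provided by the undrained shear strength acting along the arc:
Arc length L_a = R·θ = 8.0·(57.8°·π/180) = 8.0·1.0088 = 8.07 m
M_R = s_u·L_a·R = 21·8.07·8.0 = 1355.8 kN·m/m
M_D = W·d = 291·3.56 = 1036.0 kN·m/m
FS = M_R / M_D = 1355.8 / 1036.0 = 1.309

FS = 1.31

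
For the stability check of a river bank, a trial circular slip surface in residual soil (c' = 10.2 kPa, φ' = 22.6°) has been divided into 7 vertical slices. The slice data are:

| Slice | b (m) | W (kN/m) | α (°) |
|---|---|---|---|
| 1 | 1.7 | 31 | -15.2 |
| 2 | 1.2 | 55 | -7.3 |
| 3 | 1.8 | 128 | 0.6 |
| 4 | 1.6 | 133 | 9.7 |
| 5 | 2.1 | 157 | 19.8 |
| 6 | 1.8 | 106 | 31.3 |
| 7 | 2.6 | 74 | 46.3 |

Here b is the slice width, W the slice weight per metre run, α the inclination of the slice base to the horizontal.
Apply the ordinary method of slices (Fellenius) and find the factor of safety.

FS = 2.41

Ordinary method of slices: FS = Σ[c'·Δl_i + (W_i cosα_i)·tanφ'] / Σ W_i sinα_i, with Δl_i = b_i / cosα_i.
Slice 1: Δl = 1.7/cos(-15.2°) = 1.762 m; N'_1 = 31·cos(-15.2°) = 29.9; c'Δl = 17.97; W sinα = -8.1
Slice 2: Δl = 1.2/cos(-7.3°) = 1.210 m; N'_2 = 55·cos(-7.3°) = 54.6; c'Δl = 12.34; W sinα = -7.0
Slice 3: Δl = 1.8/cos0.6° = 1.800 m; N'_3 = 128·cos0.6° = 128.0; c'Δl = 18.36; W sinα = 1.3
Slice 4: Δl = 1.6/cos9.7° = 1.623 m; N'_4 = 133·cos9.7° = 131.1; c'Δl = 16.56; W sinα = 22.4
Slice 5: Δl = 2.1/cos19.8° = 2.232 m; N'_5 = 157·cos19.8° = 147.7; c'Δl = 22.77; W sinα = 53.2
Slice 6: Δl = 1.8/cos31.3° = 2.107 m; N'_6 = 106·cos31.3° = 90.6; c'Δl = 21.49; W sinα = 55.1
Slice 7: Δl = 2.6/cos46.3° = 3.763 m; N'_7 = 74·cos46.3° = 51.1; c'Δl = 38.39; W sinα = 53.5
Σc'Δl = 147.9 kN/m; ΣN' = 633.0 kN/m; ΣW sinα = 170.4 kN/m
Resisting = 147.9 + 633.0·tan22.6° = 147.9 + 263.5 = 411.3 kN/m
FS = 411.3 / 170.4 = 2.414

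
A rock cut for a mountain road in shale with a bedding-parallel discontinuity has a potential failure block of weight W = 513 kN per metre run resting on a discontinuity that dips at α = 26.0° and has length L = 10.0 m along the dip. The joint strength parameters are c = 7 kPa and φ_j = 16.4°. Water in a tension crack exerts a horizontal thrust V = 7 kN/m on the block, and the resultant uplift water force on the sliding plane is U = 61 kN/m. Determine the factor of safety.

Resolving the block weight along and normal to the plane and applying the Mohr–Coulomb strength on the joint:
N' = W cosα − U − V sinα = 513·cos26.0° − 61 − 7·sin26.0° = 397.0 kN/m
Driving force T = W sinα + V cosα = 513·sin26.0° + 7·cos26.0° = 231.2 kN/m
Resisting force R = c·L + N'·tanφ_j = 7·10.0 + 397.0·tan16.4° = 70.0 + 116.8 = 186.8 kN/m
FS = R / T = 186.8 / 231.2 = 0.808

FS = 0.81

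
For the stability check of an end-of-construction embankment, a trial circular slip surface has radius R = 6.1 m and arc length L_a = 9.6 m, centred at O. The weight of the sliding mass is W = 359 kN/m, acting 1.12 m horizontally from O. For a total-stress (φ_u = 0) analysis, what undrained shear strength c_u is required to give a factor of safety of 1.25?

c_u = 8.6 kPa

FS = c_u·L_a·R / (W·d), so c_u = FS·W·d / (L_a·R).
c_u = 1.25·359·1.12 / (9.60·6.1) = 502.6 / 58.56 = 8.58 kPa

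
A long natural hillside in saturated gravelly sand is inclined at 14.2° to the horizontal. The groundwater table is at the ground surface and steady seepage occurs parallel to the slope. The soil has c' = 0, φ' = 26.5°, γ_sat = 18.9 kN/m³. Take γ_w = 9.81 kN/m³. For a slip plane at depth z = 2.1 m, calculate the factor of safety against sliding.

With seepage parallel to the slope and the water table at the surface, the effective normal stress on the slip plane uses the buoyant unit weight γ' = γ_sat − γ_w while the driving shear stress uses γ_sat:
FS = [c' + γ' z cos²β tanφ'] / [γ_sat z sinβ cosβ]
(For c' = 0 this reduces to FS = (γ'/γ_sat)·tanφ'/tanβ.)
γ' = 18.9 − 9.81 = 9.09 kN/m³
Numerator = 0.0 + 9.09·2.1·cos²14.2°·tan26.5° = 0.0 + 9.09·2.1·0.9398·0.4986 = 8.945 kPa
Denominator = 18.9·2.1·sin14.2°·cos14.2° = 18.9·2.1·0.2453·0.9694 = 9.439 kPa
FS = 8.945 / 9.439 = 0.948

FS = 0.95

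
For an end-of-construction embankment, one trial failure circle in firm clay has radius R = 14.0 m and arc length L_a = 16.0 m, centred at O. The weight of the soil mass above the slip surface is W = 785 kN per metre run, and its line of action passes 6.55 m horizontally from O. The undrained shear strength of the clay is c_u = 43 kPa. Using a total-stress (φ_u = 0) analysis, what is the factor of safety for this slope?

FS = 1.87

Taking moments about the centre O, the resisting moment is provided by the undrained shear strength acting along the arc:
M_R = c_u·L_a·R = 43·16.00·14.0 = 9632.0 kN·m/m
M_D = W·d = 785·6.55 = 5141.8 kN·m/m
FS = M_R / M_D = 9632.0 / 5141.8 = 1.873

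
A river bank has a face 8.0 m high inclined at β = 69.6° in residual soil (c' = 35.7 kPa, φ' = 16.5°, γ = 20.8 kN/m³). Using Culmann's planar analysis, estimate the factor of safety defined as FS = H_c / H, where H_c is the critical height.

H_c = (4c'/γ) · sinβ cosφ' / [1 − cos(β − φ')]
    = (4·35.7/20.8) · sin69.6°·cos16.5° / [1 − cos53.1°]
    = 6.865 · 0.8987 / 0.3996 = 15.44 m
FS = H_c / H = 15.44 / 8.0 = 1.930

FS = 1.93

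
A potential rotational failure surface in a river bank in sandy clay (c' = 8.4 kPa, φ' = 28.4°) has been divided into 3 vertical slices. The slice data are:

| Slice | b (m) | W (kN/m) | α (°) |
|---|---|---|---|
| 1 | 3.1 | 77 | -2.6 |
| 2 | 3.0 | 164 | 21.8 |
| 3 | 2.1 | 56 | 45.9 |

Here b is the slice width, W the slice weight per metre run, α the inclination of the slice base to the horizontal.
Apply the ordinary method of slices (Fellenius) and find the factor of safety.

Ordinary method of slices: FS = Σ[c'·Δl_i + (W_i cosα_i)·tanφ'] / Σ W_i sinα_i, with Δl_i = b_i / cosα_i.
Slice 1: Δl = 3.1/cos(-2.6°) = 3.103 m; N'_1 = 77·cos(-2.6°) = 76.9; c'Δl = 26.07; W sinα = -3.5
Slice 2: Δl = 3.0/cos21.8° = 3.231 m; N'_2 = 164·cos21.8° = 152.3; c'Δl = 27.14; W sinα = 60.9
Slice 3: Δl = 2.1/cos45.9° = 3.018 m; N'_3 = 56·cos45.9° = 39.0; c'Δl = 25.35; W sinα = 40.2
Σc'Δl = 78.6 kN/m; ΣN' = 268.2 kN/m; ΣW sinα = 97.6 kN/m
Resisting = 78.6 + 268.2·tan28.4° = 78.6 + 145.0 = 223.6 kN/m
FS = 223.6 / 97.6 = 2.290

FS = 2.29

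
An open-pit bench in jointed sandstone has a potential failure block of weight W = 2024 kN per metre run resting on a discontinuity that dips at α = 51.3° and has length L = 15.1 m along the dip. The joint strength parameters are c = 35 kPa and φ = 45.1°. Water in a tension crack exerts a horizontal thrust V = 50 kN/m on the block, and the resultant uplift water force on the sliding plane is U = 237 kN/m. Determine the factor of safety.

Resolving the block weight along and normal to the plane and applying the Mohr–Coulomb strength on the joint:
N' = W cosα − U − V sinα = 2024·cos51.3° − 237 − 50·sin51.3° = 989.5 kN/m
Driving force T = W sinα + V cosα = 2024·sin51.3° + 50·cos51.3° = 1610.9 kN/m
Resisting force R = c·L + N'·tanφ = 35·15.1 + 989.5·tan45.1° = 528.5 + 992.9 = 1521.4 kN/m
FS = R / T = 1521.4 / 1610.9 = 0.944

FS = 0.94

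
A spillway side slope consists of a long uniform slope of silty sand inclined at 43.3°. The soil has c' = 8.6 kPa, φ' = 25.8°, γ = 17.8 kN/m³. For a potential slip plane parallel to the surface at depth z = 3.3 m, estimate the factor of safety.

For an infinite slope with a slip plane parallel to the surface (no pore pressure): FS = [c' + γz cos²β tanφ'] / [γz sinβ cosβ].
γz = 17.8·3.3 = 58.74 kN/m²
Numerator = 8.6 + 58.74·cos²43.3°·tan25.8° = 8.6 + 58.74·0.5297·0.4834 = 23.640 kPa
Denominator = 58.74·sin43.3°·cos43.3° = 58.74·0.6858·0.7278 = 29.318 kPa
FS = 23.640 / 29.318 = 0.806

FS = 0.81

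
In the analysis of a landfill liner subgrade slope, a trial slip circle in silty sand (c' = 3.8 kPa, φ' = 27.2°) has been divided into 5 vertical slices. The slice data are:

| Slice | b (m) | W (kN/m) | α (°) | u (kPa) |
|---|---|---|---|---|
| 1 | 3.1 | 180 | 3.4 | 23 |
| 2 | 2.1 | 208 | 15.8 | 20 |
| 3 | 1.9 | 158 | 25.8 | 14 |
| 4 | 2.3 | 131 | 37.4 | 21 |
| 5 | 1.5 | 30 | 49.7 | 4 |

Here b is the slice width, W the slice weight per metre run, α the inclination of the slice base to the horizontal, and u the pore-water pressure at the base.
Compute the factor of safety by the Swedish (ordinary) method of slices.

FS = 1.13

Ordinary method of slices: FS = Σ[c'·Δl_i + (W_i cosα_i − u_i·Δl_i)·tanφ'] / Σ W_i sinα_i, with Δl_i = b_i / cosα_i.
Slice 1: Δl = 3.1/cos3.4° = 3.105 m; N'_1 = 180·cos3.4° − 23·3.105 = 108.3; c'Δl = 11.80; W sinα = 10.7
Slice 2: Δl = 2.1/cos15.8° = 2.182 m; N'_2 = 208·cos15.8° − 20·2.182 = 156.5; c'Δl = 8.29; W sinα = 56.6
Slice 3: Δl = 1.9/cos25.8° = 2.110 m; N'_3 = 158·cos25.8° − 14·2.110 = 112.7; c'Δl = 8.02; W sinα = 68.8
Slice 4: Δl = 2.3/cos37.4° = 2.895 m; N'_4 = 131·cos37.4° − 21·2.895 = 43.3; c'Δl = 11.00; W sinα = 79.6
Slice 5: Δl = 1.5/cos49.7° = 2.319 m; N'_5 = 30·cos49.7° − 4·2.319 = 10.1; c'Δl = 8.81; W sinα = 22.9
Σc'Δl = 47.9 kN/m; ΣN' = 430.9 kN/m; ΣW sinα = 238.5 kN/m
Resisting = 47.9 + 430.9·tan27.2° = 47.9 + 221.4 = 269.4 kN/m
FS = 269.4 / 238.5 = 1.129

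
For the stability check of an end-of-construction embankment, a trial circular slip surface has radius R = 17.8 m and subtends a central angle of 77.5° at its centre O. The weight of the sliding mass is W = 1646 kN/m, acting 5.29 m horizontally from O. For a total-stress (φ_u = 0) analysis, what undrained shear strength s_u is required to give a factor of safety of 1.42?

FS = s_u·L_a·R / (W·d), so s_u = FS·W·d / (L_a·R).
Arc length L_a = R·θ = 17.8·(77.5°·π/180) = 17.8·1.3526 = 24.08 m
s_u = 1.42·1646·5.29 / (24.08·17.8) = 12364.4 / 428.57 = 28.85 kPa

s_u = 28.9 kPa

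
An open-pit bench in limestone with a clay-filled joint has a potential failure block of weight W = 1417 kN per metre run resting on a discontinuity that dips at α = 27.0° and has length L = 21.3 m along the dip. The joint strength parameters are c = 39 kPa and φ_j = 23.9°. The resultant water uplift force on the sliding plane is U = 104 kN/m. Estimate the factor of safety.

FS = 2.09

Resolving the block weight along and normal to the plane and applying the Mohr–Coulomb strength on the joint:
N' = W cosα − U = 1417·cos27.0° − 104 = 1158.6 kN/m
Driving force T = W sinα = 1417·sin27.0° = 643.3 kN/m
Resisting force R = c·L + N'·tanφ_j = 39·21.3 + 1158.6·tan23.9° = 830.7 + 513.4 = 1344.1 kN/m
FS = R / T = 1344.1 / 643.3 = 2.089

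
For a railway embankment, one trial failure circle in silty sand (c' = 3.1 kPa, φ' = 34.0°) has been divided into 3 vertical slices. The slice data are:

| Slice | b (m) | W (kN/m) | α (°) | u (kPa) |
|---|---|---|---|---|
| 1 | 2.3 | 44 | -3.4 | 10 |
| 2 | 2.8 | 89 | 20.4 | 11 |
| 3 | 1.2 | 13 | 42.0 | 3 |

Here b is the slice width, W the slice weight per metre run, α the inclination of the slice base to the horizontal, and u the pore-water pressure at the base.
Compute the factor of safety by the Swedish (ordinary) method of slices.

FS = 1.96

Ordinary method of slices: FS = Σ[c'·Δl_i + (W_i cosα_i − u_i·Δl_i)·tanφ'] / Σ W_i sinα_i, with Δl_i = b_i / cosα_i.
Slice 1: Δl = 2.3/cos(-3.4°) = 2.304 m; N'_1 = 44·cos(-3.4°) − 10·2.304 = 20.9; c'Δl = 7.14; W sinα = -2.6
Slice 2: Δl = 2.8/cos20.4° = 2.987 m; N'_2 = 89·cos20.4° − 11·2.987 = 50.6; c'Δl = 9.26; W sinα = 31.0
Slice 3: Δl = 1.2/cos42.0° = 1.615 m; N'_3 = 13·cos42.0° − 3·1.615 = 4.8; c'Δl = 5.01; W sinα = 8.7
Σc'Δl = 21.4 kN/m; ΣN' = 76.3 kN/m; ΣW sinα = 37.1 kN/m
Resisting = 21.4 + 76.3·tan34.0° = 21.4 + 51.4 = 72.8 kN/m
FS = 72.8 / 37.1 = 1.963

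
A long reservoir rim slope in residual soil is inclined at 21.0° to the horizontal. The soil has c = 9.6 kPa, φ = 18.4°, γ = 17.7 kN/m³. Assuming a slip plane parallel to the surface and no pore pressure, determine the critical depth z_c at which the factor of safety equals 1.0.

z_c = 12.15 m

Setting FS = 1.00 in FS = [c + γz cos²β tanφ] / [γz sinβ cosβ] and solving for z:
z = c / [γ cosβ (FS·sinβ − cosβ·tanφ)]
  = 9.6 / [17.7·cos21.0°·(1.00·sin21.0° − cos21.0°·tan18.4°)]
  = 9.6 / [17.7·0.9336·(1.00·0.3584 − 0.9336·0.3327)]
  = 9.6 / 0.7900 = 12.152 m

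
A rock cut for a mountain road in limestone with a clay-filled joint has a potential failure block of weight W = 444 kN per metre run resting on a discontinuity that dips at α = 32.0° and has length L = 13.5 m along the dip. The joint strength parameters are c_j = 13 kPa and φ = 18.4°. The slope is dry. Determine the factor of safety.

FS = 1.28

Resolving the block weight along and normal to the plane and applying the Mohr–Coulomb strength on the joint:
N' = W cosα = 444·cos32.0° = 376.5 kN/m
Driving force T = W sinα = 444·sin32.0° = 235.3 kN/m
Resisting force R = c_j·L + N'·tanφ = 13·13.5 + 376.5·tan18.4° = 175.5 + 125.3 = 300.8 kN/m
FS = R / T = 300.8 / 235.3 = 1.278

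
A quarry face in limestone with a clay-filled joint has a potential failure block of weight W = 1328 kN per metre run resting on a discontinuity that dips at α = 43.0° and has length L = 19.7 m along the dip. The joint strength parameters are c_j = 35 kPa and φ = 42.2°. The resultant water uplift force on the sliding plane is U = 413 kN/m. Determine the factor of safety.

Resolving the block weight along and normal to the plane and applying the Mohr–Coulomb strength on the joint:
N' = W cosα − U = 1328·cos43.0° − 413 = 558.2 kN/m
Driving force T = W sinα = 1328·sin43.0° = 905.7 kN/m
Resisting force R = c_j·L + N'·tanφ = 35·19.7 + 558.2·tan42.2° = 689.5 + 506.2 = 1195.7 kN/m
FS = R / T = 1195.7 / 905.7 = 1.320

FS = 1.32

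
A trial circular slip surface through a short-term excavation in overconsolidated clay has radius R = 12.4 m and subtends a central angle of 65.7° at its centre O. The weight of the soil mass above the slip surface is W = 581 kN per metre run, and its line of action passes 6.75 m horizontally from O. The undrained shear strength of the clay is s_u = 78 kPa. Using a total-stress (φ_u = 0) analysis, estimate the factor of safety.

Taking moments about the centre O, the resisting moment is provided by the undrained shear strength acting along the arc:
Arc length L_a = R·θ = 12.4·(65.7°·π/180) = 12.4·1.1467 = 14.22 m
M_R = s_u·L_a·R = 78·14.22·12.4 = 13752.5 kN·m/m
M_D = W·d = 581·6.75 = 3921.8 kN·m/m
FS = M_R / M_D = 13752.5 / 3921.8 = 3.507

FS = 3.51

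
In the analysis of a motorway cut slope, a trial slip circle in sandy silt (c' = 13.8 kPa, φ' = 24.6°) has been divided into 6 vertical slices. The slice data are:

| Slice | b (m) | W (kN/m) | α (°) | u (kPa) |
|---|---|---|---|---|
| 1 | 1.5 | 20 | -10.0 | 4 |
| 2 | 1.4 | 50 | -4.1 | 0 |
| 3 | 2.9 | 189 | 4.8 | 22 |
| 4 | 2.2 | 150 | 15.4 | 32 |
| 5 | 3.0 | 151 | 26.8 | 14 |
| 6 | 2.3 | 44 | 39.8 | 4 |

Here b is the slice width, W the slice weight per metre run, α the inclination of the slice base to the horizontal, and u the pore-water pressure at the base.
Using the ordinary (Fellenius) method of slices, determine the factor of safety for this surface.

FS = 2.55

Ordinary method of slices: FS = Σ[c'·Δl_i + (W_i cosα_i − u_i·Δl_i)·tanφ'] / Σ W_i sinα_i, with Δl_i = b_i / cosα_i.
Slice 1: Δl = 1.5/cos(-10.0°) = 1.523 m; N'_1 = 20·cos(-10.0°) − 4·1.523 = 13.6; c'Δl = 21.02; W sinα = -3.5
Slice 2: Δl = 1.4/cos(-4.1°) = 1.404 m; N'_2 = 50·cos(-4.1°) − 0·1.404 = 49.9; c'Δl = 19.37; W sinα = -3.6
Slice 3: Δl = 2.9/cos4.8° = 2.910 m; N'_3 = 189·cos4.8° − 22·2.910 = 124.3; c'Δl = 40.16; W sinα = 15.8
Slice 4: Δl = 2.2/cos15.4° = 2.282 m; N'_4 = 150·cos15.4° − 32·2.282 = 71.6; c'Δl = 31.49; W sinα = 39.8
Slice 5: Δl = 3.0/cos26.8° = 3.361 m; N'_5 = 151·cos26.8° − 14·3.361 = 87.7; c'Δl = 46.38; W sinα = 68.1
Slice 6: Δl = 2.3/cos39.8° = 2.994 m; N'_6 = 44·cos39.8° − 4·2.994 = 21.8; c'Δl = 41.31; W sinα = 28.2
Σc'Δl = 199.7 kN/m; ΣN' = 368.9 kN/m; ΣW sinα = 144.8 kN/m
Resisting = 199.7 + 368.9·tan24.6° = 199.7 + 168.9 = 368.6 kN/m
FS = 368.6 / 144.8 = 2.545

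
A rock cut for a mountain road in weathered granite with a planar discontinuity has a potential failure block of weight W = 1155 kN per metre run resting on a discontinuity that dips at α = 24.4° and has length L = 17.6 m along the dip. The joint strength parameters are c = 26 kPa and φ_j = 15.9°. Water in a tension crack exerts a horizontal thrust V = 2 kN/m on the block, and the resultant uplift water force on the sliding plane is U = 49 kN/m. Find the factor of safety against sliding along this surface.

Resolving the block weight along and normal to the plane and applying the Mohr–Coulomb strength on the joint:
N' = W cosα − U − V sinα = 1155·cos24.4° − 49 − 2·sin24.4° = 1002.0 kN/m
Driving force T = W sinα + V cosα = 1155·sin24.4° + 2·cos24.4° = 479.0 kN/m
Resisting force R = c·L + N'·tanφ_j = 26·17.6 + 1002.0·tan15.9° = 457.6 + 285.4 = 743.0 kN/m
FS = R / T = 743.0 / 479.0 = 1.551

FS = 1.55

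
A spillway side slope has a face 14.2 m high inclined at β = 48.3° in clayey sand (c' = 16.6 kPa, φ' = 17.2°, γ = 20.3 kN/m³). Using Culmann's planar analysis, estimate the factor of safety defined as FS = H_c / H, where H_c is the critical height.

H_c = (4c'/γ) · sinβ cosφ' / [1 − cos(β − φ')]
    = (4·16.6/20.3) · sin48.3°·cos17.2° / [1 − cos31.1°]
    = 3.271 · 0.7132 / 0.1437 = 16.23 m
FS = H_c / H = 16.23 / 14.2 = 1.143

FS = 1.14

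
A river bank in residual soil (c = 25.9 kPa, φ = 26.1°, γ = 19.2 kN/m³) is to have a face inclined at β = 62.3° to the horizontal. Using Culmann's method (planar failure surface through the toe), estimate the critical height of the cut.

Culmann's analysis gives the critical failure plane at α_cr = (β + φ)/2 = (62.3 + 26.1)/2 = 44.2°, and the critical height
H_c = (4c/γ) · sinβ cosφ / [1 − cos(β − φ)]
    = (4·25.9/19.2) · sin62.3°·cos26.1° / [1 − cos(36.2°)]
    = 5.396 · 0.8854·0.8980 / [1 − 0.8070]
    = 5.396 · 0.7951 / 0.1930
    = 22.22 m

H_c = 22.22 m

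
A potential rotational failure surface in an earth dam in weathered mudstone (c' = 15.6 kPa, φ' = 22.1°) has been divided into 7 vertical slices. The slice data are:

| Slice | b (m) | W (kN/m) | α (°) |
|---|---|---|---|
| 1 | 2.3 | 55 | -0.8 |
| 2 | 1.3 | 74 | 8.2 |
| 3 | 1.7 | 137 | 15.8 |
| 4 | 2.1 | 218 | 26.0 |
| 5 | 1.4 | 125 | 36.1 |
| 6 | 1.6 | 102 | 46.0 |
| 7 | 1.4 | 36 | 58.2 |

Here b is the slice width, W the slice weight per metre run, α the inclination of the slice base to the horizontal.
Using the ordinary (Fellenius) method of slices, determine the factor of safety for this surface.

Ordinary method of slices: FS = Σ[c'·Δl_i + (W_i cosα_i)·tanφ'] / Σ W_i sinα_i, with Δl_i = b_i / cosα_i.
Slice 1: Δl = 2.3/cos(-0.8°) = 2.300 m; N'_1 = 55·cos(-0.8°) = 55.0; c'Δl = 35.88; W sinα = -0.8
Slice 2: Δl = 1.3/cos8.2° = 1.313 m; N'_2 = 74·cos8.2° = 73.2; c'Δl = 20.49; W sinα = 10.6
Slice 3: Δl = 1.7/cos15.8° = 1.767 m; N'_3 = 137·cos15.8° = 131.8; c'Δl = 27.56; W sinα = 37.3
Slice 4: Δl = 2.1/cos26.0° = 2.336 m; N'_4 = 218·cos26.0° = 195.9; c'Δl = 36.45; W sinα = 95.6
Slice 5: Δl = 1.4/cos36.1° = 1.733 m; N'_5 = 125·cos36.1° = 101.0; c'Δl = 27.03; W sinα = 73.6
Slice 6: Δl = 1.6/cos46.0° = 2.303 m; N'_6 = 102·cos46.0° = 70.9; c'Δl = 35.93; W sinα = 73.4
Slice 7: Δl = 1.4/cos58.2° = 2.657 m; N'_7 = 36·cos58.2° = 19.0; c'Δl = 41.45; W sinα = 30.6
Σc'Δl = 224.8 kN/m; ΣN' = 646.8 kN/m; ΣW sinα = 320.3 kN/m
Resisting = 224.8 + 646.8·tan22.1° = 224.8 + 262.6 = 487.4 kN/m
FS = 487.4 / 320.3 = 1.522

FS = 1.52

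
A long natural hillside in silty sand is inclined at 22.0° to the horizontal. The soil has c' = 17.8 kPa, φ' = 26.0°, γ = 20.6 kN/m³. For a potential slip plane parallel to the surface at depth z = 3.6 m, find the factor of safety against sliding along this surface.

For an infinite slope with a slip plane parallel to the surface (no pore pressure): FS = [c' + γz cos²β tanφ'] / [γz sinβ cosβ].
γz = 20.6·3.6 = 74.16 kN/m²
Numerator = 17.8 + 74.16·cos²22.0°·tan26.0° = 17.8 + 74.16·0.8597·0.4877 = 48.894 kPa
Denominator = 74.16·sin22.0°·cos22.0° = 74.16·0.3746·0.9272 = 25.758 kPa
FS = 48.894 / 25.758 = 1.898

FS = 1.90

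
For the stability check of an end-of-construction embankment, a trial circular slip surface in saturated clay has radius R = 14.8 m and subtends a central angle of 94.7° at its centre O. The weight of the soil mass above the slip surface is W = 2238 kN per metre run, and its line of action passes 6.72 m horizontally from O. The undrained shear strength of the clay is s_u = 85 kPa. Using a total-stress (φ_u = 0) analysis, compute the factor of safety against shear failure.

FS = 2.05

Taking moments about the centre O, the resisting moment is provided by the undrained shear strength acting along the arc:
Arc length L_a = R·θ = 14.8·(94.7°·π/180) = 14.8·1.6528 = 24.46 m
M_R = s_u·L_a·R = 85·24.46·14.8 = 30773.0 kN·m/m
M_D = W·d = 2238·6.72 = 15039.4 kN·m/m
FS = M_R / M_D = 30773.0 / 15039.4 = 2.046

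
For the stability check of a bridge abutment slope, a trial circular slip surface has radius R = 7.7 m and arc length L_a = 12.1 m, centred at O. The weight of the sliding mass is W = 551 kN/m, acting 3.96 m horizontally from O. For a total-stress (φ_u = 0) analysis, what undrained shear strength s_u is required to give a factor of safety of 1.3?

FS = s_u·L_a·R / (W·d), so s_u = FS·W·d / (L_a·R).
s_u = 1.3·551·3.96 / (12.10·7.7) = 2836.5 / 93.17 = 30.44 kPa

s_u = 30.4 kPa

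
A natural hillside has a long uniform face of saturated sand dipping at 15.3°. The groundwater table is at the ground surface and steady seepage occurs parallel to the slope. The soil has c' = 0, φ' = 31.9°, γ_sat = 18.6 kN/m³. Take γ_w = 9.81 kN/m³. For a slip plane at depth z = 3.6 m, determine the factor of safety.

With seepage parallel to the slope and the water table at the surface, the effective normal stress on the slip plane uses the buoyant unit weight γ' = γ_sat − γ_w while the driving shear stress uses γ_sat:
FS = [c' + γ' z cos²β tanφ'] / [γ_sat z sinβ cosβ]
(For c' = 0 this reduces to FS = (γ'/γ_sat)·tanφ'/tanβ.)
γ' = 18.6 − 9.81 = 8.79 kN/m³
Numerator = 0.0 + 8.79·3.6·cos²15.3°·tan31.9° = 0.0 + 8.79·3.6·0.9304·0.6224 = 18.325 kPa
Denominator = 18.6·3.6·sin15.3°·cos15.3° = 18.6·3.6·0.2639·0.9646 = 17.043 kPa
FS = 18.325 / 17.043 = 1.075

FS = 1.08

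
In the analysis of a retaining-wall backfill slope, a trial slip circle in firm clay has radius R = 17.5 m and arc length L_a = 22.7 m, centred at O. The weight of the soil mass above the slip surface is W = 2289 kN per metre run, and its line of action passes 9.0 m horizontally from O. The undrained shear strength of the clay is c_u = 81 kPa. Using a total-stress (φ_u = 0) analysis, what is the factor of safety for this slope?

FS = 1.56

Taking moments about the centre O, the resisting moment is provided by the undrained shear strength acting along the arc:
M_R = c_u·L_a·R = 81·22.70·17.5 = 32177.2 kN·m/m
M_D = W·d = 2289·9.0 = 20601.0 kN·m/m
FS = M_R / M_D = 32177.2 / 20601.0 = 1.562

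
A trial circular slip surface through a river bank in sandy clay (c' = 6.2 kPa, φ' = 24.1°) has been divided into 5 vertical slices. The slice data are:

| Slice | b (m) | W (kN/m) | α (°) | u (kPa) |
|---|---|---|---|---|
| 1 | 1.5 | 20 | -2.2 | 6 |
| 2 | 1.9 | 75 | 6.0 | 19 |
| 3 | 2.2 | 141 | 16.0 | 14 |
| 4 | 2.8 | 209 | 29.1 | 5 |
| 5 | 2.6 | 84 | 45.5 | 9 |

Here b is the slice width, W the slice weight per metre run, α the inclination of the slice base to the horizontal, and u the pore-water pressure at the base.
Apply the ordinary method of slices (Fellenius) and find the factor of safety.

Ordinary method of slices: FS = Σ[c'·Δl_i + (W_i cosα_i − u_i·Δl_i)·tanφ'] / Σ W_i sinα_i, with Δl_i = b_i / cosα_i.
Slice 1: Δl = 1.5/cos(-2.2°) = 1.501 m; N'_1 = 20·cos(-2.2°) − 6·1.501 = 11.0; c'Δl = 9.31; W sinα = -0.8
Slice 2: Δl = 1.9/cos6.0° = 1.910 m; N'_2 = 75·cos6.0° − 19·1.910 = 38.3; c'Δl = 11.84; W sinα = 7.8
Slice 3: Δl = 2.2/cos16.0° = 2.289 m; N'_3 = 141·cos16.0° − 14·2.289 = 103.5; c'Δl = 14.19; W sinα = 38.9
Slice 4: Δl = 2.8/cos29.1° = 3.204 m; N'_4 = 209·cos29.1° − 5·3.204 = 166.6; c'Δl = 19.87; W sinα = 101.6
Slice 5: Δl = 2.6/cos45.5° = 3.709 m; N'_5 = 84·cos45.5° − 9·3.709 = 25.5; c'Δl = 23.00; W sinα = 59.9
Σc'Δl = 78.2 kN/m; ΣN' = 344.9 kN/m; ΣW sinα = 207.5 kN/m
Resisting = 78.2 + 344.9·tan24.1° = 78.2 + 154.3 = 232.5 kN/m
FS = 232.5 / 207.5 = 1.120

FS = 1.12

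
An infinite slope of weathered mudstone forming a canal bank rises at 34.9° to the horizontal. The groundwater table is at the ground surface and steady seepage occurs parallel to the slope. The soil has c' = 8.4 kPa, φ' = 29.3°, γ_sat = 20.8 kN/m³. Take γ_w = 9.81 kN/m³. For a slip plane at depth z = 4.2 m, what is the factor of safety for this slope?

With seepage parallel to the slope and the water table at the surface, the effective normal stress on the slip plane uses the buoyant unit weight γ' = γ_sat − γ_w while the driving shear stress uses γ_sat:
FS = [c' + γ' z cos²β tanφ'] / [γ_sat z sinβ cosβ]
γ' = 20.8 − 9.81 = 10.99 kN/m³
Numerator = 8.4 + 10.99·4.2·cos²34.9°·tan29.3° = 8.4 + 10.99·4.2·0.6726·0.5612 = 25.823 kPa
Denominator = 20.8·4.2·sin34.9°·cos34.9° = 20.8·4.2·0.5721·0.8202 = 40.993 kPa
FS = 25.823 / 40.993 = 0.630

FS = 0.63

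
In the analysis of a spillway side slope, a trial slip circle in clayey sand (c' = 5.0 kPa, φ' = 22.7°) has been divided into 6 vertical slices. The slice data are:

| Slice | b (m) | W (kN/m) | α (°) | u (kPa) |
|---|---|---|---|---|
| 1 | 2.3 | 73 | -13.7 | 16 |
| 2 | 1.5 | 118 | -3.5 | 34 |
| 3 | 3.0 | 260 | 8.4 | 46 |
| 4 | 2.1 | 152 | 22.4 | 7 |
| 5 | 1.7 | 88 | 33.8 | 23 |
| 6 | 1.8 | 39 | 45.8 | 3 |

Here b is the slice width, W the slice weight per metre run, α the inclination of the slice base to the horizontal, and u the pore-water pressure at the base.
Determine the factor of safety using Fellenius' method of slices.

Ordinary method of slices: FS = Σ[c'·Δl_i + (W_i cosα_i − u_i·Δl_i)·tanφ'] / Σ W_i sinα_i, with Δl_i = b_i / cosα_i.
Slice 1: Δl = 2.3/cos(-13.7°) = 2.367 m; N'_1 = 73·cos(-13.7°) − 16·2.367 = 33.0; c'Δl = 11.84; W sinα = -17.3
Slice 2: Δl = 1.5/cos(-3.5°) = 1.503 m; N'_2 = 118·cos(-3.5°) − 34·1.503 = 66.7; c'Δl = 7.51; W sinα = -7.2
Slice 3: Δl = 3.0/cos8.4° = 3.033 m; N'_3 = 260·cos8.4° − 46·3.033 = 117.7; c'Δl = 15.16; W sinα = 38.0
Slice 4: Δl = 2.1/cos22.4° = 2.271 m; N'_4 = 152·cos22.4° − 7·2.271 = 124.6; c'Δl = 11.36; W sinα = 57.9
Slice 5: Δl = 1.7/cos33.8° = 2.046 m; N'_5 = 88·cos33.8° − 23·2.046 = 26.1; c'Δl = 10.23; W sinα = 49.0
Slice 6: Δl = 1.8/cos45.8° = 2.582 m; N'_6 = 39·cos45.8° − 3·2.582 = 19.4; c'Δl = 12.91; W sinα = 28.0
Σc'Δl = 69.0 kN/m; ΣN' = 387.6 kN/m; ΣW sinα = 148.3 kN/m
Resisting = 69.0 + 387.6·tan22.7° = 69.0 + 162.1 = 231.1 kN/m
FS = 231.1 / 148.3 = 1.558

FS = 1.56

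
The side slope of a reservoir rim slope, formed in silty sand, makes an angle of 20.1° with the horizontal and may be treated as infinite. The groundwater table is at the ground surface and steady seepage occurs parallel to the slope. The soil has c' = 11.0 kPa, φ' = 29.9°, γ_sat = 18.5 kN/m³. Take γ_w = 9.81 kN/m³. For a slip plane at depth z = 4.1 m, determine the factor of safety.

With seepage parallel to the slope and the water table at the surface, the effective normal stress on the slip plane uses the buoyant unit weight γ' = γ_sat − γ_w while the driving shear stress uses γ_sat:
FS = [c' + γ' z cos²β tanφ'] / [γ_sat z sinβ cosβ]
γ' = 18.5 − 9.81 = 8.69 kN/m³
Numerator = 11.0 + 8.69·4.1·cos²20.1°·tan29.9° = 11.0 + 8.69·4.1·0.8819·0.5750 = 29.068 kPa
Denominator = 18.5·4.1·sin20.1°·cos20.1° = 18.5·4.1·0.3437·0.9391 = 24.479 kPa
FS = 29.068 / 24.479 = 1.187

FS = 1.19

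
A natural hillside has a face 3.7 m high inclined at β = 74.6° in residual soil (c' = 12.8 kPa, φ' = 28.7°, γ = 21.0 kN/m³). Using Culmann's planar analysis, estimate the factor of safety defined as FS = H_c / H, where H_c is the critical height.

FS = 1.83

H_c = (4c'/γ) · sinβ cosφ' / [1 − cos(β − φ')]
    = (4·12.8/21.0) · sin74.6°·cos28.7° / [1 − cos45.9°]
    = 2.438 · 0.8457 / 0.3041 = 6.78 m
FS = H_c / H = 6.78 / 3.7 = 1.832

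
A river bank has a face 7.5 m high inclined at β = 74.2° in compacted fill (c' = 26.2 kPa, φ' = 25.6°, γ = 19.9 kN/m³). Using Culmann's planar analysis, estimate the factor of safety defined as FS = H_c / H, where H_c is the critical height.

H_c = (4c'/γ) · sinβ cosφ' / [1 − cos(β − φ')]
    = (4·26.2/19.9) · sin74.2°·cos25.6° / [1 − cos48.6°]
    = 5.266 · 0.8678 / 0.3387 = 13.49 m
FS = H_c / H = 13.49 / 7.5 = 1.799

FS = 1.80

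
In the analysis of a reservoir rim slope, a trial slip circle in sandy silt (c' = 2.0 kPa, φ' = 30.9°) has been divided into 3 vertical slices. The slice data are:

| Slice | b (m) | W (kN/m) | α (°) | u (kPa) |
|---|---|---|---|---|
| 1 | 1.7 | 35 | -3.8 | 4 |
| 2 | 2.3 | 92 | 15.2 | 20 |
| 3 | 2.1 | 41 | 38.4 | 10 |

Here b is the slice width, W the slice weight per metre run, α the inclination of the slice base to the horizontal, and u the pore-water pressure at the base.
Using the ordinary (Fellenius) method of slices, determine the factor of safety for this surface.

Ordinary method of slices: FS = Σ[c'·Δl_i + (W_i cosα_i − u_i·Δl_i)·tanφ'] / Σ W_i sinα_i, with Δl_i = b_i / cosα_i.
Slice 1: Δl = 1.7/cos(-3.8°) = 1.704 m; N'_1 = 35·cos(-3.8°) − 4·1.704 = 28.1; c'Δl = 3.41; W sinα = -2.3
Slice 2: Δl = 2.3/cos15.2° = 2.383 m; N'_2 = 92·cos15.2° − 20·2.383 = 41.1; c'Δl = 4.77; W sinα = 24.1
Slice 3: Δl = 2.1/cos38.4° = 2.680 m; N'_3 = 41·cos38.4° − 10·2.680 = 5.3; c'Δl = 5.36; W sinα = 25.5
Σc'Δl = 13.5 kN/m; ΣN' = 74.6 kN/m; ΣW sinα = 47.3 kN/m
Resisting = 13.5 + 74.6·tan30.9° = 13.5 + 44.6 = 58.2 kN/m
FS = 58.2 / 47.3 = 1.230

FS = 1.23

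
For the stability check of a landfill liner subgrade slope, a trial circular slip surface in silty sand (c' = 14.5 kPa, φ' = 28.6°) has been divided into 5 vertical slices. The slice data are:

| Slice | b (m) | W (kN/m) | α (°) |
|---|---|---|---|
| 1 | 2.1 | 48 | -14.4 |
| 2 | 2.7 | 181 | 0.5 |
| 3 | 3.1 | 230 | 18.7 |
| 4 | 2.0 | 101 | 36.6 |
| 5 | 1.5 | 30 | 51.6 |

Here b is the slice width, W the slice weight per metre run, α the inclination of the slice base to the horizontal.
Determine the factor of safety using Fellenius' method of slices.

Ordinary method of slices: FS = Σ[c'·Δl_i + (W_i cosα_i)·tanφ'] / Σ W_i sinα_i, with Δl_i = b_i / cosα_i.
Slice 1: Δl = 2.1/cos(-14.4°) = 2.168 m; N'_1 = 48·cos(-14.4°) = 46.5; c'Δl = 31.44; W sinα = -11.9
Slice 2: Δl = 2.7/cos0.5° = 2.700 m; N'_2 = 181·cos0.5° = 181.0; c'Δl = 39.15; W sinα = 1.6
Slice 3: Δl = 3.1/cos18.7° = 3.273 m; N'_3 = 230·cos18.7° = 217.9; c'Δl = 47.46; W sinα = 73.7
Slice 4: Δl = 2.0/cos36.6° = 2.491 m; N'_4 = 101·cos36.6° = 81.1; c'Δl = 36.12; W sinα = 60.2
Slice 5: Δl = 1.5/cos51.6° = 2.415 m; N'_5 = 30·cos51.6° = 18.6; c'Δl = 35.02; W sinα = 23.5
Σc'Δl = 189.2 kN/m; ΣN' = 545.1 kN/m; ΣW sinα = 147.1 kN/m
Resisting = 189.2 + 545.1·tan28.6° = 189.2 + 297.2 = 486.4 kN/m
FS = 486.4 / 147.1 = 3.306

FS = 3.31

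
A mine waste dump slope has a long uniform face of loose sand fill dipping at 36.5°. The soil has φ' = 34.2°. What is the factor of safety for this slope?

FS = 0.92

For a dry cohesionless infinite slope the factor of safety is FS = tanφ' / tanβ.
FS = tan34.2° / tan36.5° = 0.6796 / 0.7400 = 0.918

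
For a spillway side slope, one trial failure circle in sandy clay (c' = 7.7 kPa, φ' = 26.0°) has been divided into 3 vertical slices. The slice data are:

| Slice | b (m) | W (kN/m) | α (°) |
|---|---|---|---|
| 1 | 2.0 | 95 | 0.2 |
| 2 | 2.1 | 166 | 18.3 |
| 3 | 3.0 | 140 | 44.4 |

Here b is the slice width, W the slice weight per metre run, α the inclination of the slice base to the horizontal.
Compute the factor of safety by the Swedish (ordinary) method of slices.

FS = 1.57

Ordinary method of slices: FS = Σ[c'·Δl_i + (W_i cosα_i)·tanφ'] / Σ W_i sinα_i, with Δl_i = b_i / cosα_i.
Slice 1: Δl = 2.0/cos0.2° = 2.000 m; N'_1 = 95·cos0.2° = 95.0; c'Δl = 15.40; W sinα = 0.3
Slice 2: Δl = 2.1/cos18.3° = 2.212 m; N'_2 = 166·cos18.3° = 157.6; c'Δl = 17.03; W sinα = 52.1
Slice 3: Δl = 3.0/cos44.4° = 4.199 m; N'_3 = 140·cos44.4° = 100.0; c'Δl = 32.33; W sinα = 98.0
Σc'Δl = 64.8 kN/m; ΣN' = 352.6 kN/m; ΣW sinα = 150.4 kN/m
Resisting = 64.8 + 352.6·tan26.0° = 64.8 + 172.0 = 236.8 kN/m
FS = 236.8 / 150.4 = 1.574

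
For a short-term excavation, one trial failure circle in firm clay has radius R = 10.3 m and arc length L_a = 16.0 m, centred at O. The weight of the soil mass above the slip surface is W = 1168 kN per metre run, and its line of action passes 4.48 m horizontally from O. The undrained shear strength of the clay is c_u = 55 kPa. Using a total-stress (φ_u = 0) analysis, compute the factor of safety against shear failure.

FS = 1.73

Taking moments about the centre O, the resisting moment is provided by the undrained shear strength acting along the arc:
M_R = c_u·L_a·R = 55·16.00·10.3 = 9064.0 kN·m/m
M_D = W·d = 1168·4.48 = 5232.6 kN·m/m
FS = M_R / M_D = 9064.0 / 5232.6 = 1.732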